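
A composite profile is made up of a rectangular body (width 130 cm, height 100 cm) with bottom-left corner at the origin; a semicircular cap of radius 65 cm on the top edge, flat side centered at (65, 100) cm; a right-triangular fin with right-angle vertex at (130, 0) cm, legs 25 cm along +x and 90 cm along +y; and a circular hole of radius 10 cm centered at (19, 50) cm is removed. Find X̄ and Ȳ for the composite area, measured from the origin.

X̄ = 69.74 cm, Ȳ = 74.08 cm

rectangular body: A = 130 × 100 = 13000.00, centroid at (65.00, 50.00).
semicircular top: A = ½π·65² = 6636.61, centroid at (65.00, 127.59).
triangular fin: A = ½·25·90 = 1125.00, centroid at (138.33, 30.00).
hole: A = −π·10² = -314.16, centroid at (19.00, 50.00).
ΣA = 20447.46 cm²
ΣAX̄ = (13000.00)(65.00) + (6636.61)(65.00) + (1125.00)(138.33) + (-314.16)(19.00) = 1426035.92 cm³
ΣAȲ = (13000.00)(50.00) + (6636.61)(127.59) + (1125.00)(30.00) + (-314.16)(50.00) = 1514786.82 cm³
X̄ = 1426035.92 / 20447.46 = 69.74 cm
Ȳ = 1514786.82 / 20447.46 = 74.08 cm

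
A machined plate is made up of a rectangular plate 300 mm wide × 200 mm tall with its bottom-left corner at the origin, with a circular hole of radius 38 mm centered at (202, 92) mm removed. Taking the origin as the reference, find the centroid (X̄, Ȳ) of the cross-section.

plate: A = 300 × 200 = 60000.00, centroid at (150.00, 100.00).
hole: A = −π·38² = -4536.46, centroid at (202.00, 92.00).
ΣA = 55463.54 mm²
ΣAX̄ = (60000.00)(150.00) + (-4536.46)(202.00) = 8083635.12 mm³
ΣAȲ = (60000.00)(100.00) + (-4536.46)(92.00) = 5582645.70 mm³
X̄ = 8083635.12 / 55463.54 = 145.75 mm
Ȳ = 5582645.70 / 55463.54 = 100.65 mm

X̄ = 145.75 mm, Ȳ = 100.65 mm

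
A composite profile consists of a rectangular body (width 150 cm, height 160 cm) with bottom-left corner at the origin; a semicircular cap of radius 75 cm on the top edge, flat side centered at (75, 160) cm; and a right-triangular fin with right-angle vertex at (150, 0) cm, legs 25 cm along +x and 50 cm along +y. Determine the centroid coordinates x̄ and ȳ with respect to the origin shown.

x̄ = 76.56 cm, ȳ = 108.35 cm

Part | A | x̄ᵢ | ȳᵢ | A·x̄ᵢ | A·ȳᵢ
rectangular body | 24000.00 | 75.00 | 80.00 | 1800000.00 | 1920000.00
semicircular top | 8835.73 | 75.00 | 191.83 | 662679.70 | 1694966.69
triangular fin | 625.00 | 158.33 | 16.67 | 98958.33 | 10416.67
Σ | 33460.73 |  |  | 2561638.03 | 3625383.36
x̄ = 2561638.03 / 33460.73 = 76.56 cm
ȳ = 3625383.36 / 33460.73 = 108.35 cm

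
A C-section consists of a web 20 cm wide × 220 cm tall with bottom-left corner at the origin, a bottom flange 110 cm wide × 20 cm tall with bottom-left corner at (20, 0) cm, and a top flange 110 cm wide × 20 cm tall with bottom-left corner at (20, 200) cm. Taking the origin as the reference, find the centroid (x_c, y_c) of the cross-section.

Part | A | x̄ᵢ | ȳᵢ | A·x̄ᵢ | A·ȳᵢ
web | 4400.00 | 10.00 | 110.00 | 44000.00 | 484000.00
bottom flange | 2200.00 | 75.00 | 10.00 | 165000.00 | 22000.00
top flange | 2200.00 | 75.00 | 210.00 | 165000.00 | 462000.00
Σ | 8800.00 |  |  | 374000.00 | 968000.00
x_c = 374000.00 / 8800.00 = 42.50 cm
y_c = 968000.00 / 8800.00 = 110.00 cm

x_c = 42.50 cm, y_c = 110.00 cm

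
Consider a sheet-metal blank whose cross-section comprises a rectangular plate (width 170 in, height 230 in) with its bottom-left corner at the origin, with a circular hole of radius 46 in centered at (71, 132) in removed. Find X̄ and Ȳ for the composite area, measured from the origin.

Part | A | x̄ᵢ | ȳᵢ | A·x̄ᵢ | A·ȳᵢ
plate | 39100.00 | 85.00 | 115.00 | 3323500.00 | 4496500.00
hole | -6647.61 | 71.00 | 132.00 | -471980.31 | -877484.53
Σ | 32452.39 |  |  | 2851519.69 | 3619015.47
X̄ = 2851519.69 / 32452.39 = 87.87 in
Ȳ = 3619015.47 / 32452.39 = 111.52 in

X̄ = 87.87 in, Ȳ = 111.52 in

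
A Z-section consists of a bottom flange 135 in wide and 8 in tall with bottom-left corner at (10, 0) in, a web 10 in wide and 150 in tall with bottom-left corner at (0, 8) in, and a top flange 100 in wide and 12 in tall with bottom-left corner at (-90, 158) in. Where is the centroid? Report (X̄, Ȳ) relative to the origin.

X̄ = 11.43 in, Ȳ = 86.14 in

Part | A | x̄ᵢ | ȳᵢ | A·x̄ᵢ | A·ȳᵢ
bottom flange | 1080.00 | 77.50 | 4.00 | 83700.00 | 4320.00
web | 1500.00 | 5.00 | 83.00 | 7500.00 | 124500.00
top flange | 1200.00 | -40.00 | 164.00 | -48000.00 | 196800.00
Σ | 3780.00 |  |  | 43200.00 | 325620.00
X̄ = 43200.00 / 3780.00 = 11.43 in
Ȳ = 325620.00 / 3780.00 = 86.14 in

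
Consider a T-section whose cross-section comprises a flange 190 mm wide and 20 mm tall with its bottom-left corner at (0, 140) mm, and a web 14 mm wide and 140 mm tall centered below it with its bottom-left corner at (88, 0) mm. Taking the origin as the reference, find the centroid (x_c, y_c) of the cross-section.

web: A = 14 × 140 = 1960.00, centroid at (95.00, 70.00).
flange: A = 190 × 20 = 3800.00, centroid at (95.00, 150.00).
ΣA = 5760.00 mm², ΣAx_c = 547200.00 mm³, ΣAy_c = 707200.00 mm³.
x_c = 547200.00/5760.00 = 95.00 mm; y_c = 707200.00/5760.00 = 122.78 mm.

x_c = 95.00 mm, y_c = 122.78 mm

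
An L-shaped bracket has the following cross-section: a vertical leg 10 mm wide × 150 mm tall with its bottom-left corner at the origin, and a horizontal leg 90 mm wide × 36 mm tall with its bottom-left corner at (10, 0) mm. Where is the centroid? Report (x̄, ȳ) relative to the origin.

vertical leg: A = 10 × 150 = 1500.00, centroid at (5.00, 75.00).
horizontal leg: A = 90 × 36 = 3240.00, centroid at (55.00, 18.00).
ΣA = 4740.00 mm²
ΣAx̄ = (1500.00)(5.00) + (3240.00)(55.00) = 185700.00 mm³
ΣAȳ = (1500.00)(75.00) + (3240.00)(18.00) = 170820.00 mm³
x̄ = 185700.00 / 4740.00 = 39.18 mm
ȳ = 170820.00 / 4740.00 = 36.04 mm

x̄ = 39.18 mm, ȳ = 36.04 mm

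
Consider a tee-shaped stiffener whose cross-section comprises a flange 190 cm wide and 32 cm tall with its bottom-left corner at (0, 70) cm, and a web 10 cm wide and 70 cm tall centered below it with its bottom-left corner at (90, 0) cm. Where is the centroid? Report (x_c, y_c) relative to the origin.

x_c = 95.00 cm, y_c = 80.73 cm

web: A = 10 × 70 = 700.00, centroid at (95.00, 35.00).
flange: A = 190 × 32 = 6080.00, centroid at (95.00, 86.00).
ΣA = 6780.00 cm², ΣAx_c = 644100.00 cm³, ΣAy_c = 547380.00 cm³.
x_c = 644100.00/6780.00 = 95.00 cm; y_c = 547380.00/6780.00 = 80.73 cm.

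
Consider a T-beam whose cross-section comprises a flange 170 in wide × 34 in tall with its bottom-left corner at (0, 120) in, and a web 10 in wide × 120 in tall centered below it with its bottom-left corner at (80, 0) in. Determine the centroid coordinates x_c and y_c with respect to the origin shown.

x_c = 85.00 in, y_c = 123.76 in

web: A = 10 × 120 = 1200.00, centroid at (85.00, 60.00).
flange: A = 170 × 34 = 5780.00, centroid at (85.00, 137.00).
ΣA = 6980.00 in², ΣAx_c = 593300.00 in³, ΣAy_c = 863860.00 in³.
x_c = 593300.00/6980.00 = 85.00 in; y_c = 863860.00/6980.00 = 123.76 in.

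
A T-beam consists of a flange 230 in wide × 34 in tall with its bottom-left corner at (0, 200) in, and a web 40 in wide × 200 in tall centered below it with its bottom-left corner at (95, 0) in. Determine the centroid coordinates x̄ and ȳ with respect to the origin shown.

web: A = 40 × 200 = 8000.00, centroid at (115.00, 100.00).
flange: A = 230 × 34 = 7820.00, centroid at (115.00, 217.00).
ΣA = 15820.00 in², ΣAx̄ = 1819300.00 in³, ΣAȳ = 2496940.00 in³.
x̄ = 1819300.00/15820.00 = 115.00 in; ȳ = 2496940.00/15820.00 = 157.83 in.

x̄ = 115.00 in, ȳ = 157.83 in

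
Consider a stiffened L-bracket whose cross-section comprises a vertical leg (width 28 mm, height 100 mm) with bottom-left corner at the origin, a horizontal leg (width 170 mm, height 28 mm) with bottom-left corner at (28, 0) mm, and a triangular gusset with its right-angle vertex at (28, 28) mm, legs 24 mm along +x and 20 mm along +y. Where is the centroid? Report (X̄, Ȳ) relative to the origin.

X̄ = 75.09 mm, Ȳ = 27.56 mm

vertical leg: A = 28 × 100 = 2800.00, centroid at (14.00, 50.00).
horizontal leg: A = 170 × 28 = 4760.00, centroid at (113.00, 14.00).
gusset: A = ½·24·20 = 240.00, centroid at (36.00, 34.67).
ΣA = 7800.00 mm², ΣAX̄ = 585720.00 mm³, ΣAȲ = 214960.00 mm³.
X̄ = 585720.00/7800.00 = 75.09 mm; Ȳ = 214960.00/7800.00 = 27.56 mm.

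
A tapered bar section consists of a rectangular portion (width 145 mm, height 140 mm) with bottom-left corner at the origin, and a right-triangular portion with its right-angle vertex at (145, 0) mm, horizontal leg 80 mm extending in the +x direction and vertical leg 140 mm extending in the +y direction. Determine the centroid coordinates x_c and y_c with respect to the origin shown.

x_c = 93.94 mm, y_c = 64.95 mm

Part | A | x̄ᵢ | ȳᵢ | A·x̄ᵢ | A·ȳᵢ
rectangular portion | 20300.00 | 72.50 | 70.00 | 1471750.00 | 1421000.00
triangular portion | 5600.00 | 171.67 | 46.67 | 961333.33 | 261333.33
Σ | 25900.00 |  |  | 2433083.33 | 1682333.33
x_c = 2433083.33 / 25900.00 = 93.94 mm
y_c = 1682333.33 / 25900.00 = 64.95 mm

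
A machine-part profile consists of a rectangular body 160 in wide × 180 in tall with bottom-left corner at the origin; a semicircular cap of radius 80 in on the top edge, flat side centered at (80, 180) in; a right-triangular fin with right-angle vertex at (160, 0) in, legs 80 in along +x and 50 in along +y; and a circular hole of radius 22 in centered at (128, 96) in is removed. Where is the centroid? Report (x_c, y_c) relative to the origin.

rectangular body: A = 160 × 180 = 28800.00, centroid at (80.00, 90.00).
semicircular top: A = ½π·80² = 10053.10, centroid at (80.00, 213.95).
triangular fin: A = ½·80·50 = 2000.00, centroid at (186.67, 16.67).
hole: A = −π·22² = -1520.53, centroid at (128.00, 96.00).
ΣA = 39332.57 in², ΣAx_c = 3286953.10 in³, ΣAy_c = 4630253.07 in³.
x_c = 3286953.10/39332.57 = 83.57 in; y_c = 4630253.07/39332.57 = 117.72 in.

x_c = 83.57 in, y_c = 117.72 in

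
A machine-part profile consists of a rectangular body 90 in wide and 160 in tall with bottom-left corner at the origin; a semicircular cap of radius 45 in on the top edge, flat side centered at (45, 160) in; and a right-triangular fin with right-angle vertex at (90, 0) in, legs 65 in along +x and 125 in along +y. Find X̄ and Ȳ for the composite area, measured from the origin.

Part | A | x̄ᵢ | ȳᵢ | A·x̄ᵢ | A·ȳᵢ
rectangular body | 14400.00 | 45.00 | 80.00 | 648000.00 | 1152000.00
semicircular top | 3180.86 | 45.00 | 179.10 | 143138.82 | 569688.01
triangular fin | 4062.50 | 111.67 | 41.67 | 453645.83 | 169270.83
Σ | 21643.36 |  |  | 1244784.65 | 1890958.84
X̄ = 1244784.65 / 21643.36 = 57.51 in
Ȳ = 1890958.84 / 21643.36 = 87.37 in

X̄ = 57.51 in, Ȳ = 87.37 in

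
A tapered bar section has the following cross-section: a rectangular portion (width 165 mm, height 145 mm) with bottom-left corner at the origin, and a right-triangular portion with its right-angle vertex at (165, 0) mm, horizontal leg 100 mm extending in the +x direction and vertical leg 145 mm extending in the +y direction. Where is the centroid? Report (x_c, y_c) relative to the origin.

x_c = 109.44 mm, y_c = 66.88 mm

rectangular portion: A = 165 × 145 = 23925.00, centroid at (82.50, 72.50).
triangular portion: A = ½·100·145 = 7250.00, centroid at (198.33, 48.33).
ΣA = 31175.00 mm²
ΣAx_c = (23925.00)(82.50) + (7250.00)(198.33) = 3411729.17 mm³
ΣAy_c = (23925.00)(72.50) + (7250.00)(48.33) = 2084979.17 mm³
x_c = 3411729.17 / 31175.00 = 109.44 mm
y_c = 2084979.17 / 31175.00 = 66.88 mm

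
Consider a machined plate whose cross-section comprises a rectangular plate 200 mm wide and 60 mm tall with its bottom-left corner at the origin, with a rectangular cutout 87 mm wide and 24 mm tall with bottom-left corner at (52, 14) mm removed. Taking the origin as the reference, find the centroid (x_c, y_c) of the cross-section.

plate: A = 200 × 60 = 12000.00, centroid at (100.00, 30.00).
hole: A = −(87 × 24) = -2088.00, centroid at (95.50, 26.00).
ΣA = 9912.00 mm², ΣAx_c = 1000596.00 mm³, ΣAy_c = 305712.00 mm³.
x_c = 1000596.00/9912.00 = 100.95 mm; y_c = 305712.00/9912.00 = 30.84 mm.

x_c = 100.95 mm, y_c = 30.84 mm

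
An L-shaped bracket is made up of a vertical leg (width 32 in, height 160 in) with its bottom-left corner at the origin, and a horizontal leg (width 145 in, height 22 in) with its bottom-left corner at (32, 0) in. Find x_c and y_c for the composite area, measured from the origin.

x_c = 49.97 in, y_c = 53.51 in

Part | A | x̄ᵢ | ȳᵢ | A·x̄ᵢ | A·ȳᵢ
vertical leg | 5120.00 | 16.00 | 80.00 | 81920.00 | 409600.00
horizontal leg | 3190.00 | 104.50 | 11.00 | 333355.00 | 35090.00
Σ | 8310.00 |  |  | 415275.00 | 444690.00
x_c = 415275.00 / 8310.00 = 49.97 in
y_c = 444690.00 / 8310.00 = 53.51 in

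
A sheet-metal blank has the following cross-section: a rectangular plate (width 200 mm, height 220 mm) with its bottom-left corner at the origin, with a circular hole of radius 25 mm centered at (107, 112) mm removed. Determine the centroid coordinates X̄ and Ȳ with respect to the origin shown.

X̄ = 99.67 mm, Ȳ = 109.91 mm

plate: A = 200 × 220 = 44000.00, centroid at (100.00, 110.00).
hole: A = −π·25² = -1963.50, centroid at (107.00, 112.00).
ΣA = 42036.50 mm²
ΣAX̄ = (44000.00)(100.00) + (-1963.50)(107.00) = 4189905.99 mm³
ΣAȲ = (44000.00)(110.00) + (-1963.50)(112.00) = 4620088.51 mm³
X̄ = 4189905.99 / 42036.50 = 99.67 mm
Ȳ = 4620088.51 / 42036.50 = 109.91 mm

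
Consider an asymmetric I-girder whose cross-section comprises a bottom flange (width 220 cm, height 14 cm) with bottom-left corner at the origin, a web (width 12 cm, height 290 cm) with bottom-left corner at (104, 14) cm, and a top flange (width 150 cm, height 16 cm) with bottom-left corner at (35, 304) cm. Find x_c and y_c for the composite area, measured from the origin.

Part | A | x̄ᵢ | ȳᵢ | A·x̄ᵢ | A·ȳᵢ
bottom flange | 3080.00 | 110.00 | 7.00 | 338800.00 | 21560.00
web | 3480.00 | 110.00 | 159.00 | 382800.00 | 553320.00
top flange | 2400.00 | 110.00 | 312.00 | 264000.00 | 748800.00
Σ | 8960.00 |  |  | 985600.00 | 1323680.00
x_c = 985600.00 / 8960.00 = 110.00 cm
y_c = 1323680.00 / 8960.00 = 147.73 cm

x_c = 110.00 cm, y_c = 147.73 cm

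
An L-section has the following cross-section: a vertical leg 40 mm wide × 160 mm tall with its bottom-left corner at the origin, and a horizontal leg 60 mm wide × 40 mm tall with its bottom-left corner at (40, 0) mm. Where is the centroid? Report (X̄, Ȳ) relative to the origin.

X̄ = 33.64 mm, Ȳ = 63.64 mm

vertical leg: A = 40 × 160 = 6400.00, centroid at (20.00, 80.00).
horizontal leg: A = 60 × 40 = 2400.00, centroid at (70.00, 20.00).
ΣA = 8800.00 mm²
ΣAX̄ = (6400.00)(20.00) + (2400.00)(70.00) = 296000.00 mm³
ΣAȲ = (6400.00)(80.00) + (2400.00)(20.00) = 560000.00 mm³
X̄ = 296000.00 / 8800.00 = 33.64 mm
Ȳ = 560000.00 / 8800.00 = 63.64 mm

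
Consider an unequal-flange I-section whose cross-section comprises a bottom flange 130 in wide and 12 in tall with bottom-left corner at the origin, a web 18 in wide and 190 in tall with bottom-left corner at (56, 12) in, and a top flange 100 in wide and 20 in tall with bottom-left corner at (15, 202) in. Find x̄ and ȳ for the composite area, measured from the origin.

x̄ = 65.00 in, ȳ = 114.51 in

bottom flange: A = 130 × 12 = 1560.00, centroid at (65.00, 6.00).
web: A = 18 × 190 = 3420.00, centroid at (65.00, 107.00).
top flange: A = 100 × 20 = 2000.00, centroid at (65.00, 212.00).
ΣA = 6980.00 in²
ΣAx̄ = (1560.00)(65.00) + (3420.00)(65.00) + (2000.00)(65.00) = 453700.00 in³
ΣAȳ = (1560.00)(6.00) + (3420.00)(107.00) + (2000.00)(212.00) = 799300.00 in³
x̄ = 453700.00 / 6980.00 = 65.00 in
ȳ = 799300.00 / 6980.00 = 114.51 in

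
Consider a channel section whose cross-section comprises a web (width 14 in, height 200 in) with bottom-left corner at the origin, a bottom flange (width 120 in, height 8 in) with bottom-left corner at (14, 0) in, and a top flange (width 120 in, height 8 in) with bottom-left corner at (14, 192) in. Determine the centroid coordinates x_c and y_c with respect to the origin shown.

Part | A | x̄ᵢ | ȳᵢ | A·x̄ᵢ | A·ȳᵢ
web | 2800.00 | 7.00 | 100.00 | 19600.00 | 280000.00
bottom flange | 960.00 | 74.00 | 4.00 | 71040.00 | 3840.00
top flange | 960.00 | 74.00 | 196.00 | 71040.00 | 188160.00
Σ | 4720.00 |  |  | 161680.00 | 472000.00
x_c = 161680.00 / 4720.00 = 34.25 in
y_c = 472000.00 / 4720.00 = 100.00 in

x_c = 34.25 in, y_c = 100.00 in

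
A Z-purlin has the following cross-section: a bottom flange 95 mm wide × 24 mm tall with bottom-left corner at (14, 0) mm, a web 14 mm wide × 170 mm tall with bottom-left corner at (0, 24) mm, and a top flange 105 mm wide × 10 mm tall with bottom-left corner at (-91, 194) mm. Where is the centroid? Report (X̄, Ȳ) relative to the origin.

X̄ = 20.39 mm, Ȳ = 86.82 mm

Part | A | x̄ᵢ | ȳᵢ | A·x̄ᵢ | A·ȳᵢ
bottom flange | 2280.00 | 61.50 | 12.00 | 140220.00 | 27360.00
web | 2380.00 | 7.00 | 109.00 | 16660.00 | 259420.00
top flange | 1050.00 | -38.50 | 199.00 | -40425.00 | 208950.00
Σ | 5710.00 |  |  | 116455.00 | 495730.00
X̄ = 116455.00 / 5710.00 = 20.39 mm
Ȳ = 495730.00 / 5710.00 = 86.82 mm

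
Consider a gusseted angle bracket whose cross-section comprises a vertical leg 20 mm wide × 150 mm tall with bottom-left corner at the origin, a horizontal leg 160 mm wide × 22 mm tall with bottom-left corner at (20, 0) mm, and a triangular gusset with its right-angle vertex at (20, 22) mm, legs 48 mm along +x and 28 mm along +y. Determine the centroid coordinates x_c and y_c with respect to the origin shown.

x_c = 56.48 mm, y_c = 39.60 mm

vertical leg: A = 20 × 150 = 3000.00, centroid at (10.00, 75.00).
horizontal leg: A = 160 × 22 = 3520.00, centroid at (100.00, 11.00).
gusset: A = ½·48·28 = 672.00, centroid at (36.00, 31.33).
ΣA = 7192.00 mm², ΣAx_c = 406192.00 mm³, ΣAy_c = 284776.00 mm³.
x_c = 406192.00/7192.00 = 56.48 mm; y_c = 284776.00/7192.00 = 39.60 mm.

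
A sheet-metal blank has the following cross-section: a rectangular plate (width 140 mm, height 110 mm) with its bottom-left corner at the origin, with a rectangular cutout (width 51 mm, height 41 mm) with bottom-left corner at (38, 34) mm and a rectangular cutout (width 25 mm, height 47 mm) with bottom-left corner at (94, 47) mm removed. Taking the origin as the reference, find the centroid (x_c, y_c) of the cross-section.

plate: A = 140 × 110 = 15400.00, centroid at (70.00, 55.00).
hole 1: A = −(51 × 41) = -2091.00, centroid at (63.50, 54.50).
hole 2: A = −(25 × 47) = -1175.00, centroid at (106.50, 70.50).
ΣA = 12134.00 mm²
ΣAx_c = (15400.00)(70.00) + (-2091.00)(63.50) + (-1175.00)(106.50) = 820084.00 mm³
ΣAy_c = (15400.00)(55.00) + (-2091.00)(54.50) + (-1175.00)(70.50) = 650203.00 mm³
x_c = 820084.00 / 12134.00 = 67.59 mm
y_c = 650203.00 / 12134.00 = 53.59 mm

x_c = 67.59 mm, y_c = 53.59 mm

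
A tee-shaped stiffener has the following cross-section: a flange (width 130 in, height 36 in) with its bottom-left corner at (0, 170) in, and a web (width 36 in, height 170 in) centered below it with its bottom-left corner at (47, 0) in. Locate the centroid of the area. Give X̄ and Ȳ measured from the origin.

X̄ = 65.00 in, Ȳ = 129.63 in

Part | A | x̄ᵢ | ȳᵢ | A·x̄ᵢ | A·ȳᵢ
web | 6120.00 | 65.00 | 85.00 | 397800.00 | 520200.00
flange | 4680.00 | 65.00 | 188.00 | 304200.00 | 879840.00
Σ | 10800.00 |  |  | 702000.00 | 1400040.00
X̄ = 702000.00 / 10800.00 = 65.00 in
Ȳ = 1400040.00 / 10800.00 = 129.63 in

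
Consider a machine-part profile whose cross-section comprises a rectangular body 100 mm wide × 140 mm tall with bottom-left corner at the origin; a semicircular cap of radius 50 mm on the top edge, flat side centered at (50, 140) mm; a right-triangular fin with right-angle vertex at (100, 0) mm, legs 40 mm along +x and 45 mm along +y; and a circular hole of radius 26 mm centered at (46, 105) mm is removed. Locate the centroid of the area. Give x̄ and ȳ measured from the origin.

x̄ = 53.92 mm, ȳ = 84.03 mm

Part | A | x̄ᵢ | ȳᵢ | A·x̄ᵢ | A·ȳᵢ
rectangular body | 14000.00 | 50.00 | 70.00 | 700000.00 | 980000.00
semicircular top | 3926.99 | 50.00 | 161.22 | 196349.54 | 633112.05
triangular fin | 900.00 | 113.33 | 15.00 | 102000.00 | 13500.00
hole | -2123.72 | 46.00 | 105.00 | -97690.97 | -222990.25
Σ | 16703.27 |  |  | 900658.58 | 1403621.80
x̄ = 900658.58 / 16703.27 = 53.92 mm
ȳ = 1403621.80 / 16703.27 = 84.03 mm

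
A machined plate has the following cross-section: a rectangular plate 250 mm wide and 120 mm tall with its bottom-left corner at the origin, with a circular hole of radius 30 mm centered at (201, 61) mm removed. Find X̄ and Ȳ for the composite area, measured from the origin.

Part | A | x̄ᵢ | ȳᵢ | A·x̄ᵢ | A·ȳᵢ
plate | 30000.00 | 125.00 | 60.00 | 3750000.00 | 1800000.00
hole | -2827.43 | 201.00 | 61.00 | -568314.11 | -172473.44
Σ | 27172.57 |  |  | 3181685.89 | 1627526.56
X̄ = 3181685.89 / 27172.57 = 117.09 mm
Ȳ = 1627526.56 / 27172.57 = 59.90 mm

X̄ = 117.09 mm, Ȳ = 59.90 mm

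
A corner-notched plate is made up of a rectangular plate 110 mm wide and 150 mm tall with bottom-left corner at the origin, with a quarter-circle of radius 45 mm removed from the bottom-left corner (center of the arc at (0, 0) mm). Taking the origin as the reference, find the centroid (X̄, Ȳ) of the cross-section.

plate: A = 110 × 150 = 16500.00, centroid at (55.00, 75.00).
removed quarter-circle: A = −¼π·45² = -1590.43, centroid at (19.10, 19.10).
ΣA = 14909.57 mm²
ΣAX̄ = (16500.00)(55.00) + (-1590.43)(19.10) = 877125.00 mm³
ΣAȲ = (16500.00)(75.00) + (-1590.43)(19.10) = 1207125.00 mm³
X̄ = 877125.00 / 14909.57 = 58.83 mm
Ȳ = 1207125.00 / 14909.57 = 80.96 mm

X̄ = 58.83 mm, Ȳ = 80.96 mm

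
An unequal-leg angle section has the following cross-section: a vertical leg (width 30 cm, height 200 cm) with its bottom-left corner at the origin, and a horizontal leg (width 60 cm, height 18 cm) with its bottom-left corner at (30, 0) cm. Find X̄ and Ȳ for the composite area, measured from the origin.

X̄ = 21.86 cm, Ȳ = 86.12 cm

vertical leg: A = 30 × 200 = 6000.00, centroid at (15.00, 100.00).
horizontal leg: A = 60 × 18 = 1080.00, centroid at (60.00, 9.00).
ΣA = 7080.00 cm²
ΣAX̄ = (6000.00)(15.00) + (1080.00)(60.00) = 154800.00 cm³
ΣAȲ = (6000.00)(100.00) + (1080.00)(9.00) = 609720.00 cm³
X̄ = 154800.00 / 7080.00 = 21.86 cm
Ȳ = 609720.00 / 7080.00 = 86.12 cm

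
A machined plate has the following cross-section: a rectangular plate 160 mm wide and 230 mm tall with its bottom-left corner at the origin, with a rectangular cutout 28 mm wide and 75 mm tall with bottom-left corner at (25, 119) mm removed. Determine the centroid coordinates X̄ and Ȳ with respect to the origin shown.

plate: A = 160 × 230 = 36800.00, centroid at (80.00, 115.00).
hole: A = −(28 × 75) = -2100.00, centroid at (39.00, 156.50).
ΣA = 34700.00 mm²
ΣAX̄ = (36800.00)(80.00) + (-2100.00)(39.00) = 2862100.00 mm³
ΣAȲ = (36800.00)(115.00) + (-2100.00)(156.50) = 3903350.00 mm³
X̄ = 2862100.00 / 34700.00 = 82.48 mm
Ȳ = 3903350.00 / 34700.00 = 112.49 mm

X̄ = 82.48 mm, Ȳ = 112.49 mm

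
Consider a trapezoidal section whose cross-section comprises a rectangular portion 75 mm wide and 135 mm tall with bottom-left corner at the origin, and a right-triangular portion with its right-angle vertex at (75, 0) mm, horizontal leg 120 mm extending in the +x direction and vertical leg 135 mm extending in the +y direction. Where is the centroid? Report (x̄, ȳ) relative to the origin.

x̄ = 71.94 mm, ȳ = 57.50 mm

Part | A | x̄ᵢ | ȳᵢ | A·x̄ᵢ | A·ȳᵢ
rectangular portion | 10125.00 | 37.50 | 67.50 | 379687.50 | 683437.50
triangular portion | 8100.00 | 115.00 | 45.00 | 931500.00 | 364500.00
Σ | 18225.00 |  |  | 1311187.50 | 1047937.50
x̄ = 1311187.50 / 18225.00 = 71.94 mm
ȳ = 1047937.50 / 18225.00 = 57.50 mm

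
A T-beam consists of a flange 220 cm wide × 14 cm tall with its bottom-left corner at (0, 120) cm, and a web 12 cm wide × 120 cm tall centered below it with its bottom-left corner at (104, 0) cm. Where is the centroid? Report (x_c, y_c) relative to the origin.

web: A = 12 × 120 = 1440.00, centroid at (110.00, 60.00).
flange: A = 220 × 14 = 3080.00, centroid at (110.00, 127.00).
ΣA = 4520.00 cm²
ΣAx_c = (1440.00)(110.00) + (3080.00)(110.00) = 497200.00 cm³
ΣAy_c = (1440.00)(60.00) + (3080.00)(127.00) = 477560.00 cm³
x_c = 497200.00 / 4520.00 = 110.00 cm
y_c = 477560.00 / 4520.00 = 105.65 cm

x_c = 110.00 cm, y_c = 105.65 cm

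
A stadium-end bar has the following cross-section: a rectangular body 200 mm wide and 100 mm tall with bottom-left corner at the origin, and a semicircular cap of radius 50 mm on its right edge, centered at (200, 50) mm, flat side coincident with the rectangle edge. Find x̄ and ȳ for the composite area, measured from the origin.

x̄ = 119.90 mm, ȳ = 50.00 mm

Part | A | x̄ᵢ | ȳᵢ | A·x̄ᵢ | A·ȳᵢ
rectangular body | 20000.00 | 100.00 | 50.00 | 2000000.00 | 1000000.00
semicircular end | 3926.99 | 221.22 | 50.00 | 868731.50 | 196349.54
Σ | 23926.99 |  |  | 2868731.50 | 1196349.54
x̄ = 2868731.50 / 23926.99 = 119.90 mm
ȳ = 1196349.54 / 23926.99 = 50.00 mm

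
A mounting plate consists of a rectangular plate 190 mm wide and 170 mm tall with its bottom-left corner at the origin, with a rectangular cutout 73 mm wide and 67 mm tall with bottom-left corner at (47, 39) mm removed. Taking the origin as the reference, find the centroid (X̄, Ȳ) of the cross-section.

plate: A = 190 × 170 = 32300.00, centroid at (95.00, 85.00).
hole: A = −(73 × 67) = -4891.00, centroid at (83.50, 72.50).
ΣA = 27409.00 mm²
ΣAX̄ = (32300.00)(95.00) + (-4891.00)(83.50) = 2660101.50 mm³
ΣAȲ = (32300.00)(85.00) + (-4891.00)(72.50) = 2390902.50 mm³
X̄ = 2660101.50 / 27409.00 = 97.05 mm
Ȳ = 2390902.50 / 27409.00 = 87.23 mm

X̄ = 97.05 mm, Ȳ = 87.23 mm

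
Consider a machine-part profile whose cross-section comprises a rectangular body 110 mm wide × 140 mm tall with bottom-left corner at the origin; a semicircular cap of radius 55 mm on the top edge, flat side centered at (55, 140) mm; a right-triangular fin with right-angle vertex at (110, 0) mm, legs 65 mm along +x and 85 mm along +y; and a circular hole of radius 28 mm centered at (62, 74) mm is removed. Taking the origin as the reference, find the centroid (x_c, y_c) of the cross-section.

x_c = 64.51 mm, y_c = 85.58 mm

rectangular body: A = 110 × 140 = 15400.00, centroid at (55.00, 70.00).
semicircular top: A = ½π·55² = 4751.66, centroid at (55.00, 163.34).
triangular fin: A = ½·65·85 = 2762.50, centroid at (131.67, 28.33).
hole: A = −π·28² = -2463.01, centroid at (62.00, 74.00).
ΣA = 20451.15 mm², ΣAx_c = 1319363.87 mm³, ΣAy_c = 1750157.11 mm³.
x_c = 1319363.87/20451.15 = 64.51 mm; y_c = 1750157.11/20451.15 = 85.58 mm.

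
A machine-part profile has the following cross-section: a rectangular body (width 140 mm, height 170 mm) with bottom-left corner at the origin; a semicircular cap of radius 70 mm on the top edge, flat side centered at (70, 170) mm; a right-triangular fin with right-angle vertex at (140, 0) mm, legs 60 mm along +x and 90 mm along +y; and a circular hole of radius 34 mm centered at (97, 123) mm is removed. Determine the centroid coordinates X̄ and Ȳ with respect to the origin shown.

rectangular body: A = 140 × 170 = 23800.00, centroid at (70.00, 85.00).
semicircular top: A = ½π·70² = 7696.90, centroid at (70.00, 199.71).
triangular fin: A = ½·60·90 = 2700.00, centroid at (160.00, 30.00).
hole: A = −π·34² = -3631.68, centroid at (97.00, 123.00).
ΣA = 30565.22 mm², ΣAX̄ = 2284510.07 mm³, ΣAȲ = 3194443.23 mm³.
X̄ = 2284510.07/30565.22 = 74.74 mm; Ȳ = 3194443.23/30565.22 = 104.51 mm.

X̄ = 74.74 mm, Ȳ = 104.51 mm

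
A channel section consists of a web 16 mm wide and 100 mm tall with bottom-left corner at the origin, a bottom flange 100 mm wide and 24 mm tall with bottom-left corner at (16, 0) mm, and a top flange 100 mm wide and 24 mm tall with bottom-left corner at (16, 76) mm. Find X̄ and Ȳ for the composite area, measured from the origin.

X̄ = 51.50 mm, Ȳ = 50.00 mm

web: A = 16 × 100 = 1600.00, centroid at (8.00, 50.00).
bottom flange: A = 100 × 24 = 2400.00, centroid at (66.00, 12.00).
top flange: A = 100 × 24 = 2400.00, centroid at (66.00, 88.00).
ΣA = 6400.00 mm²
ΣAX̄ = (1600.00)(8.00) + (2400.00)(66.00) + (2400.00)(66.00) = 329600.00 mm³
ΣAȲ = (1600.00)(50.00) + (2400.00)(12.00) + (2400.00)(88.00) = 320000.00 mm³
X̄ = 329600.00 / 6400.00 = 51.50 mm
Ȳ = 320000.00 / 6400.00 = 50.00 mm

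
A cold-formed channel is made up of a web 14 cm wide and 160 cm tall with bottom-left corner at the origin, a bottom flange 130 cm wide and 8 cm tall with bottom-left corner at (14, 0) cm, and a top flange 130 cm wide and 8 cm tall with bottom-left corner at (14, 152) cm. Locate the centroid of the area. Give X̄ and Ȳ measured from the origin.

web: A = 14 × 160 = 2240.00, centroid at (7.00, 80.00).
bottom flange: A = 130 × 8 = 1040.00, centroid at (79.00, 4.00).
top flange: A = 130 × 8 = 1040.00, centroid at (79.00, 156.00).
ΣA = 4320.00 cm²
ΣAX̄ = (2240.00)(7.00) + (1040.00)(79.00) + (1040.00)(79.00) = 180000.00 cm³
ΣAȲ = (2240.00)(80.00) + (1040.00)(4.00) + (1040.00)(156.00) = 345600.00 cm³
X̄ = 180000.00 / 4320.00 = 41.67 cm
Ȳ = 345600.00 / 4320.00 = 80.00 cm

X̄ = 41.67 cm, Ȳ = 80.00 cm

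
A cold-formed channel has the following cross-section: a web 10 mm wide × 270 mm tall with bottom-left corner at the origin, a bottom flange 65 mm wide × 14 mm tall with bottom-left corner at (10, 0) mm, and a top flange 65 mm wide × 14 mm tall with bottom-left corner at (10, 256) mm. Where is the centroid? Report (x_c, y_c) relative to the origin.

web: A = 10 × 270 = 2700.00, centroid at (5.00, 135.00).
bottom flange: A = 65 × 14 = 910.00, centroid at (42.50, 7.00).
top flange: A = 65 × 14 = 910.00, centroid at (42.50, 263.00).
ΣA = 4520.00 mm², ΣAx_c = 90850.00 mm³, ΣAy_c = 610200.00 mm³.
x_c = 90850.00/4520.00 = 20.10 mm; y_c = 610200.00/4520.00 = 135.00 mm.

x_c = 20.10 mm, y_c = 135.00 mm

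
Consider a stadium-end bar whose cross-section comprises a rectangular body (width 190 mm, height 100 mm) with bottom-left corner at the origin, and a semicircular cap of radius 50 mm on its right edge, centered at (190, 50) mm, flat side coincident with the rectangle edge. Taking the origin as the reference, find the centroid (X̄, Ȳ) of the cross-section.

X̄ = 114.91 mm, Ȳ = 50.00 mm

Part | A | x̄ᵢ | ȳᵢ | A·x̄ᵢ | A·ȳᵢ
rectangular body | 19000.00 | 95.00 | 50.00 | 1805000.00 | 950000.00
semicircular end | 3926.99 | 211.22 | 50.00 | 829461.59 | 196349.54
Σ | 22926.99 |  |  | 2634461.59 | 1146349.54
X̄ = 2634461.59 / 22926.99 = 114.91 mm
Ȳ = 1146349.54 / 22926.99 = 50.00 mm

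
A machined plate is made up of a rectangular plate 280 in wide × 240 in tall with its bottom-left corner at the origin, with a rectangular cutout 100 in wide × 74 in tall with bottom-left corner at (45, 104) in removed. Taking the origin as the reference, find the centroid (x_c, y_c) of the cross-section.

plate: A = 280 × 240 = 67200.00, centroid at (140.00, 120.00).
hole: A = −(100 × 74) = -7400.00, centroid at (95.00, 141.00).
ΣA = 59800.00 in²
ΣAx_c = (67200.00)(140.00) + (-7400.00)(95.00) = 8705000.00 in³
ΣAy_c = (67200.00)(120.00) + (-7400.00)(141.00) = 7020600.00 in³
x_c = 8705000.00 / 59800.00 = 145.57 in
y_c = 7020600.00 / 59800.00 = 117.40 in

x_c = 145.57 in, y_c = 117.40 in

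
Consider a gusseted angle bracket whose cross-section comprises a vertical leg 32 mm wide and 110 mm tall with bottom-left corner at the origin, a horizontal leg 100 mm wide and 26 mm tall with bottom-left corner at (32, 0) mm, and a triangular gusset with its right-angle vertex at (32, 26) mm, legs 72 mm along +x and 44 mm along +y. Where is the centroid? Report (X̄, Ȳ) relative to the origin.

Part | A | x̄ᵢ | ȳᵢ | A·x̄ᵢ | A·ȳᵢ
vertical leg | 3520.00 | 16.00 | 55.00 | 56320.00 | 193600.00
horizontal leg | 2600.00 | 82.00 | 13.00 | 213200.00 | 33800.00
gusset | 1584.00 | 56.00 | 40.67 | 88704.00 | 64416.00
Σ | 7704.00 |  |  | 358224.00 | 291816.00
X̄ = 358224.00 / 7704.00 = 46.50 mm
Ȳ = 291816.00 / 7704.00 = 37.88 mm

X̄ = 46.50 mm, Ȳ = 37.88 mm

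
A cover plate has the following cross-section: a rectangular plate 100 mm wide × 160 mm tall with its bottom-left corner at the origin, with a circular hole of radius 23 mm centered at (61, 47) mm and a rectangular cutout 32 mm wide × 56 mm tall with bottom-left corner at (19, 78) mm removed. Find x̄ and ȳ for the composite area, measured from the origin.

Part | A | x̄ᵢ | ȳᵢ | A·x̄ᵢ | A·ȳᵢ
plate | 16000.00 | 50.00 | 80.00 | 800000.00 | 1280000.00
hole 1 | -1661.90 | 61.00 | 47.00 | -101376.05 | -78109.42
hole 2 | -1792.00 | 35.00 | 106.00 | -62720.00 | -189952.00
Σ | 12546.10 |  |  | 635903.95 | 1011938.58
x̄ = 635903.95 / 12546.10 = 50.69 mm
ȳ = 1011938.58 / 12546.10 = 80.66 mm

x̄ = 50.69 mm, ȳ = 80.66 mm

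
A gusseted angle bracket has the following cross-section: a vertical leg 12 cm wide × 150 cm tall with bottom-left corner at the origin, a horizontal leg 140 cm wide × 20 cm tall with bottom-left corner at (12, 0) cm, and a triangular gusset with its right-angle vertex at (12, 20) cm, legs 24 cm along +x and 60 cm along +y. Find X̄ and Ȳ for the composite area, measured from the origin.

vertical leg: A = 12 × 150 = 1800.00, centroid at (6.00, 75.00).
horizontal leg: A = 140 × 20 = 2800.00, centroid at (82.00, 10.00).
gusset: A = ½·24·60 = 720.00, centroid at (20.00, 40.00).
ΣA = 5320.00 cm², ΣAX̄ = 254800.00 cm³, ΣAȲ = 191800.00 cm³.
X̄ = 254800.00/5320.00 = 47.89 cm; Ȳ = 191800.00/5320.00 = 36.05 cm.

X̄ = 47.89 cm, Ȳ = 36.05 cm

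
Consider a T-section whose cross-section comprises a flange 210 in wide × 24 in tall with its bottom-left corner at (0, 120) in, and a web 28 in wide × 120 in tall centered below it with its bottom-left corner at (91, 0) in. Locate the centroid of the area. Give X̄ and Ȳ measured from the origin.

Part | A | x̄ᵢ | ȳᵢ | A·x̄ᵢ | A·ȳᵢ
web | 3360.00 | 105.00 | 60.00 | 352800.00 | 201600.00
flange | 5040.00 | 105.00 | 132.00 | 529200.00 | 665280.00
Σ | 8400.00 |  |  | 882000.00 | 866880.00
X̄ = 882000.00 / 8400.00 = 105.00 in
Ȳ = 866880.00 / 8400.00 = 103.20 in

X̄ = 105.00 in, Ȳ = 103.20 in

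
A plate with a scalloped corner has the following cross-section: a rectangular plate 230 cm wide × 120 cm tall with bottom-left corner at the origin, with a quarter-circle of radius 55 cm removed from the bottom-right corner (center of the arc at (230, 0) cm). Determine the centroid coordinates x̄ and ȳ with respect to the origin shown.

plate: A = 230 × 120 = 27600.00, centroid at (115.00, 60.00).
removed quarter-circle: A = −¼π·55² = -2375.83, centroid at (206.66, 23.34).
ΣA = 25224.17 cm²
ΣAx̄ = (27600.00)(115.00) + (-2375.83)(206.66) = 2683017.56 cm³
ΣAȳ = (27600.00)(60.00) + (-2375.83)(23.34) = 1600541.67 cm³
x̄ = 2683017.56 / 25224.17 = 106.37 cm
ȳ = 1600541.67 / 25224.17 = 63.45 cm

x̄ = 106.37 cm, ȳ = 63.45 cm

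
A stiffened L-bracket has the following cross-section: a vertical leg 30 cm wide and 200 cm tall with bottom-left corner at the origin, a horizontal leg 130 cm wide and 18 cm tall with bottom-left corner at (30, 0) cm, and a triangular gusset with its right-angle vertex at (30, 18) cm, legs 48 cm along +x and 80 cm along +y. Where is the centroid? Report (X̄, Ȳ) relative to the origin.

vertical leg: A = 30 × 200 = 6000.00, centroid at (15.00, 100.00).
horizontal leg: A = 130 × 18 = 2340.00, centroid at (95.00, 9.00).
gusset: A = ½·48·80 = 1920.00, centroid at (46.00, 44.67).
ΣA = 10260.00 cm², ΣAX̄ = 400620.00 cm³, ΣAȲ = 706820.00 cm³.
X̄ = 400620.00/10260.00 = 39.05 cm; Ȳ = 706820.00/10260.00 = 68.89 cm.

X̄ = 39.05 cm, Ȳ = 68.89 cm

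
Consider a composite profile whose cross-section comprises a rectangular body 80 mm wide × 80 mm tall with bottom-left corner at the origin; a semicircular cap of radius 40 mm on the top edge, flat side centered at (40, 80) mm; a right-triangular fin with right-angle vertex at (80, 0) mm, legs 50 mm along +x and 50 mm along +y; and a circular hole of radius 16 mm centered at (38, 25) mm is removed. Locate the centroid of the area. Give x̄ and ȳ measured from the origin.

x̄ = 47.74 mm, ȳ = 53.47 mm

Part | A | x̄ᵢ | ȳᵢ | A·x̄ᵢ | A·ȳᵢ
rectangular body | 6400.00 | 40.00 | 40.00 | 256000.00 | 256000.00
semicircular top | 2513.27 | 40.00 | 96.98 | 100530.96 | 243728.60
triangular fin | 1250.00 | 96.67 | 16.67 | 120833.33 | 20833.33
hole | -804.25 | 38.00 | 25.00 | -30561.41 | -20106.19
Σ | 9359.03 |  |  | 446802.88 | 500455.74
x̄ = 446802.88 / 9359.03 = 47.74 mm
ȳ = 500455.74 / 9359.03 = 53.47 mm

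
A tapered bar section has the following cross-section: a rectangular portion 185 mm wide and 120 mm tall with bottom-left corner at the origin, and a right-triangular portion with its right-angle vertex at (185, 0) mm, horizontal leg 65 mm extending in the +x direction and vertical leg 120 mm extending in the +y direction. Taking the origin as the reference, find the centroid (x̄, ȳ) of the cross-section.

rectangular portion: A = 185 × 120 = 22200.00, centroid at (92.50, 60.00).
triangular portion: A = ½·65·120 = 3900.00, centroid at (206.67, 40.00).
ΣA = 26100.00 mm²
ΣAx̄ = (22200.00)(92.50) + (3900.00)(206.67) = 2859500.00 mm³
ΣAȳ = (22200.00)(60.00) + (3900.00)(40.00) = 1488000.00 mm³
x̄ = 2859500.00 / 26100.00 = 109.56 mm
ȳ = 1488000.00 / 26100.00 = 57.01 mm

x̄ = 109.56 mm, ȳ = 57.01 mm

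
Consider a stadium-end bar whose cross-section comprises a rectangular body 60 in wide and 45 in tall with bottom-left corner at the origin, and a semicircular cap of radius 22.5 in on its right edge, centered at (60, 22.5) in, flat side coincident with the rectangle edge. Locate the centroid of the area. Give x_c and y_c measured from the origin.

rectangular body: A = 60 × 45 = 2700.00, centroid at (30.00, 22.50).
semicircular end: A = ½π·22.5² = 795.22, centroid at (69.55, 22.50).
ΣA = 3495.22 in², ΣAx_c = 136306.69 in³, ΣAy_c = 78642.35 in³.
x_c = 136306.69/3495.22 = 39.00 in; y_c = 78642.35/3495.22 = 22.50 in.

x_c = 39.00 in, y_c = 22.50 in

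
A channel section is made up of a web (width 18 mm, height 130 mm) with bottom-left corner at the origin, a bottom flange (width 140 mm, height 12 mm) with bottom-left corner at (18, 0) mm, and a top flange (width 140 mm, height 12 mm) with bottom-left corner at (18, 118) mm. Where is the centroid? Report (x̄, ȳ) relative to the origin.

web: A = 18 × 130 = 2340.00, centroid at (9.00, 65.00).
bottom flange: A = 140 × 12 = 1680.00, centroid at (88.00, 6.00).
top flange: A = 140 × 12 = 1680.00, centroid at (88.00, 124.00).
ΣA = 5700.00 mm²
ΣAx̄ = (2340.00)(9.00) + (1680.00)(88.00) + (1680.00)(88.00) = 316740.00 mm³
ΣAȳ = (2340.00)(65.00) + (1680.00)(6.00) + (1680.00)(124.00) = 370500.00 mm³
x̄ = 316740.00 / 5700.00 = 55.57 mm
ȳ = 370500.00 / 5700.00 = 65.00 mm

x̄ = 55.57 mm, ȳ = 65.00 mm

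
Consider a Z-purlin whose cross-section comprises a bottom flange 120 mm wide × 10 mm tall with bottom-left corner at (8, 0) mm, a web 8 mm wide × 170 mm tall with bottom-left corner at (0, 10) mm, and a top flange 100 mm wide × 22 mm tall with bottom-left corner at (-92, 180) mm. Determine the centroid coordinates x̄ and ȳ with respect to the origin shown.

bottom flange: A = 120 × 10 = 1200.00, centroid at (68.00, 5.00).
web: A = 8 × 170 = 1360.00, centroid at (4.00, 95.00).
top flange: A = 100 × 22 = 2200.00, centroid at (-42.00, 191.00).
ΣA = 4760.00 mm², ΣAx̄ = -5360.00 mm³, ΣAȳ = 555400.00 mm³.
x̄ = -5360.00/4760.00 = -1.13 mm; ȳ = 555400.00/4760.00 = 116.68 mm.

x̄ = -1.13 mm, ȳ = 116.68 mm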